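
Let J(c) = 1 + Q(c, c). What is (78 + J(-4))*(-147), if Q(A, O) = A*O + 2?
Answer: -14259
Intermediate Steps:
Q(A, O) = 2 + A*O
J(c) = 3 + c**2 (J(c) = 1 + (2 + c*c) = 1 + (2 + c**2) = 3 + c**2)
(78 + J(-4))*(-147) = (78 + (3 + (-4)**2))*(-147) = (78 + (3 + 16))*(-147) = (78 + 19)*(-147) = 97*(-147) = -14259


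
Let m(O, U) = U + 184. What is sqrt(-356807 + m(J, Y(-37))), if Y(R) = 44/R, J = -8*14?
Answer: I*sqrt(488218515)/37 ≈ 597.18*I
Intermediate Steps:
J = -112
m(O, U) = 184 + U
sqrt(-356807 + m(J, Y(-37))) = sqrt(-356807 + (184 + 44/(-37))) = sqrt(-356807 + (184 + 44*(-1/37))) = sqrt(-356807 + (184 - 44/37)) = sqrt(-356807 + 6764/37) = sqrt(-13195095/37) = I*sqrt(488218515)/37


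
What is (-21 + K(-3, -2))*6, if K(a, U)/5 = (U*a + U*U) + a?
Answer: 84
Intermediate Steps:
K(a, U) = 5*a + 5*U² + 5*U*a (K(a, U) = 5*((U*a + U*U) + a) = 5*((U*a + U²) + a) = 5*((U² + U*a) + a) = 5*(a + U² + U*a) = 5*a + 5*U² + 5*U*a)
(-21 + K(-3, -2))*6 = (-21 + (5*(-3) + 5*(-2)² + 5*(-2)*(-3)))*6 = (-21 + (-15 + 5*4 + 30))*6 = (-21 + (-15 + 20 + 30))*6 = (-21 + 35)*6 = 14*6 = 84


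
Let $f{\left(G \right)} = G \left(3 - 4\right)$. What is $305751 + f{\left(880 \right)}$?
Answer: $304871$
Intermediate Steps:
$f{\left(G \right)} = - G$ ($f{\left(G \right)} = G \left(3 - 4\right) = G \left(-1\right) = - G$)
$305751 + f{\left(880 \right)} = 305751 - 880 = 304871$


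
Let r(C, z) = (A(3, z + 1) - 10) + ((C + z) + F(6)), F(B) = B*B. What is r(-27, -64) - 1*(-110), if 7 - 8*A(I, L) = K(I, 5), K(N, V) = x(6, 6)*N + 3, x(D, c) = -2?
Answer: 185/4 ≈ 46.250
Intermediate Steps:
F(B) = B**2
K(N, V) = 3 - 2*N (K(N, V) = -2*N + 3 = 3 - 2*N)
A(I, L) = 1/2 + I/4 (A(I, L) = 7/8 - (3 - 2*I)/8 = 7/8 + (-3/8 + I/4) = 1/2 + I/4)
r(C, z) = 109/4 + C + z (r(C, z) = ((1/2 + (1/4)*3) - 10) + ((C + z) + 6**2) = ((1/2 + 3/4) - 10) + ((C + z) + 36) = (5/4 - 10) + (36 + C + z) = -35/4 + (36 + C + z) = 109/4 + C + z)
r(-27, -64) - 1*(-110) = (109/4 - 27 - 64) - 1*(-110) = -255/4 + 110 = 185/4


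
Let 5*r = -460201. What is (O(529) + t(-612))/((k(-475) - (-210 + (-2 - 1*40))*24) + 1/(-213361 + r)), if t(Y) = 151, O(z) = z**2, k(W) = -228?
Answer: 427549463952/8887174915 ≈ 48.109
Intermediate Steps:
r = -460201/5 (r = (1/5)*(-460201) = -460201/5 ≈ -92040.)
(O(529) + t(-612))/((k(-475) - (-210 + (-2 - 1*40))*24) + 1/(-213361 + r)) = (529**2 + 151)/((-228 - (-210 + (-2 - 1*40))*24) + 1/(-213361 - 460201/5)) = (279841 + 151)/((-228 - (-210 + (-2 - 40))*24) + 1/(-1527006/5)) = 279992/((-228 - (-210 - 42)*24) - 5/1527006) = 279992/((-228 - (-252)*24) - 5/1527006) = 279992/((-228 - 1*(-6048)) - 5/1527006) = 279992/((-228 + 6048) - 5/1527006) = 279992/(5820 - 5/1527006) = 279992/(8887174915/1527006) = 279992*(1527006/8887174915) = 427549463952/8887174915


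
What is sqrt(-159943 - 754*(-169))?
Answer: 3*I*sqrt(3613) ≈ 180.32*I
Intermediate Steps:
sqrt(-159943 - 754*(-169)) = sqrt(-159943 + 127426) = sqrt(-32517) = 3*I*sqrt(3613)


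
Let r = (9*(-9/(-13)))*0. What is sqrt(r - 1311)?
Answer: I*sqrt(1311) ≈ 36.208*I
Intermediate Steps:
r = 0 (r = (9*(-9*(-1/13)))*0 = (9*(9/13))*0 = (81/13)*0 = 0)
sqrt(r - 1311) = sqrt(0 - 1311) = sqrt(-1311) = I*sqrt(1311)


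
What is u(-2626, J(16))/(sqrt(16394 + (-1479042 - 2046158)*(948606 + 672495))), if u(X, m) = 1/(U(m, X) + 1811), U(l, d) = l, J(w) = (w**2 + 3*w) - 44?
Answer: -I*sqrt(5714705228806)/11835154528857226 ≈ -2.0199e-10*I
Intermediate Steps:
J(w) = -44 + w**2 + 3*w
u(X, m) = 1/(1811 + m) (u(X, m) = 1/(m + 1811) = 1/(1811 + m))
u(-2626, J(16))/(sqrt(16394 + (-1479042 - 2046158)*(948606 + 672495))) = 1/((1811 + (-44 + 16**2 + 3*16))*(sqrt(16394 + (-1479042 - 2046158)*(948606 + 672495)))) = 1/((1811 + (-44 + 256 + 48))*(sqrt(16394 - 3525200*1621101))) = 1/((1811 + 260)*(sqrt(16394 - 5714705245200))) = 1/(2071*(sqrt(-5714705228806))) = 1/(2071*((I*sqrt(5714705228806)))) = (-I*sqrt(5714705228806)/5714705228806)/2071 = -I*sqrt(5714705228806)/11835154528857226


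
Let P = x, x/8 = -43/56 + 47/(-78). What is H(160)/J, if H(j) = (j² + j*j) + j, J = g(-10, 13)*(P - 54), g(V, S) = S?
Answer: -215712/3547 ≈ -60.815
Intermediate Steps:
x = -2993/273 (x = 8*(-43/56 + 47/(-78)) = 8*(-43*1/56 + 47*(-1/78)) = 8*(-43/56 - 47/78) = 8*(-2993/2184) = -2993/273 ≈ -10.963)
P = -2993/273 ≈ -10.963
J = -17735/21 (J = 13*(-2993/273 - 54) = 13*(-17735/273) = -17735/21 ≈ -844.52)
H(j) = j + 2*j² (H(j) = (j² + j²) + j = 2*j² + j = j + 2*j²)
H(160)/J = (160*(1 + 2*160))/(-17735/21) = (160*(1 + 320))*(-21/17735) = (160*321)*(-21/17735) = 51360*(-21/17735) = -215712/3547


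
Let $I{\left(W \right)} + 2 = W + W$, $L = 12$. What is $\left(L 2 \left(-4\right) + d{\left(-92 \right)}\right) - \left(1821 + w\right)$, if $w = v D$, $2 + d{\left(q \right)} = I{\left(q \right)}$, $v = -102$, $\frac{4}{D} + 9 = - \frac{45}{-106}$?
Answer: $- \frac{652231}{303} \approx -2152.6$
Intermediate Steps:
$D = - \frac{424}{909}$ ($D = \frac{4}{-9 - \frac{45}{-106}} = \frac{4}{-9 - - \frac{45}{106}} = \frac{4}{-9 + \frac{45}{106}} = \frac{4}{- \frac{909}{106}} = 4 \left(- \frac{106}{909}\right) = - \frac{424}{909} \approx -0.46645$)
$I{\left(W \right)} = -2 + 2 W$ ($I{\left(W \right)} = -2 + \left(W + W\right) = -2 + 2 W$)
$d{\left(q \right)} = -4 + 2 q$ ($d{\left(q \right)} = -2 + \left(-2 + 2 q\right) = -4 + 2 q$)
$w = \frac{14416}{303}$ ($w = \left(-102\right) \left(- \frac{424}{909}\right) = \frac{14416}{303} \approx 47.578$)
$\left(L 2 \left(-4\right) + d{\left(-92 \right)}\right) - \left(1821 + w\right) = \left(12 \cdot 2 \left(-4\right) + \left(-4 + 2 \left(-92\right)\right)\right) - \frac{566179}{303} = \left(24 \left(-4\right) - 188\right) - \frac{566179}{303} = \left(-96 - 188\right) - \frac{566179}{303} = -284 - \frac{566179}{303} = - \frac{652231}{303}$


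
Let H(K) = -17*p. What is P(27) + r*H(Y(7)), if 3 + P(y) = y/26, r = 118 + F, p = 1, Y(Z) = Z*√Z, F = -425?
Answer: 135643/26 ≈ 5217.0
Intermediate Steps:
Y(Z) = Z^(3/2)
r = -307 (r = 118 - 425 = -307)
H(K) = -17 (H(K) = -17*1 = -17)
P(y) = -3 + y/26
P(27) + r*H(Y(7)) = (-3 + (1/26)*27) - 307*(-17) = (-3 + 27/26) + 5219 = -51/26 + 5219 = 135643/26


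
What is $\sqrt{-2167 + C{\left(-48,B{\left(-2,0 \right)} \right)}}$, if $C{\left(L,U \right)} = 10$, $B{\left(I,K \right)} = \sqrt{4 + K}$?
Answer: $i \sqrt{2157} \approx 46.444 i$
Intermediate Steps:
$\sqrt{-2167 + C{\left(-48,B{\left(-2,0 \right)} \right)}} = \sqrt{-2167 + 10} = \sqrt{-2157} = i \sqrt{2157}$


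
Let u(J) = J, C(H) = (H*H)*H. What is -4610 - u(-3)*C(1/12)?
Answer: -2655359/576 ≈ -4610.0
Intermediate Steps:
C(H) = H**3 (C(H) = H**2*H = H**3)
-4610 - u(-3)*C(1/12) = -4610 - (-3)*(1/12)**3 = -4610 - (-3)/1728 = -4610 - 1*(-1/576) = -4610 + 1/576 = -2655359/576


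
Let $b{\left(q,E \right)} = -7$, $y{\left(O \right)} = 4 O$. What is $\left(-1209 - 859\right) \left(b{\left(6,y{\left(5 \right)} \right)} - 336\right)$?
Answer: $709324$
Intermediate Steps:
$\left(-1209 - 859\right) \left(b{\left(6,y{\left(5 \right)} \right)} - 336\right) = \left(-1209 - 859\right) \left(-7 - 336\right) = - 2068 \left(-7 - 336\right) = \left(-2068\right) \left(-343\right) = 709324$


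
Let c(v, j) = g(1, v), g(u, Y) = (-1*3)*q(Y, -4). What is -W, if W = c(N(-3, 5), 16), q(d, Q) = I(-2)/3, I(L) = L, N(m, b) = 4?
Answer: -2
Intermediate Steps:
q(d, Q) = -2/3
g(u, Y) = 2 (g(u, Y) = -1*3*(-2/3) = -3*(-2/3) = 2)
c(v, j) = 2
W = 2
-W = -1*2 = -2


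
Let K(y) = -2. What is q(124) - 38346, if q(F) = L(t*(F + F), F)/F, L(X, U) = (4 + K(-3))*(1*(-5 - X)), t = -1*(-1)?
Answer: -2377705/62 ≈ -38350.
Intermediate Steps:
t = 1
L(X, U) = -10 - 2*X (L(X, U) = (4 - 2)*(1*(-5 - X)) = 2*(-5 - X) = -10 - 2*X)
q(F) = (-10 - 4*F)/F (q(F) = (-10 - 2*(F + F))/F = (-10 - 2*2*F)/F = (-10 - 4*F)/F)
q(124) - 38346 = (-4 - 10/124) - 38346 = (-4 - 10*1/124) - 38346 = (-4 - 5/62) - 38346 = -253/62 - 38346 = -2377705/62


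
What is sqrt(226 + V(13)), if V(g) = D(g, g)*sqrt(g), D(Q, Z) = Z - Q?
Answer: sqrt(226) ≈ 15.033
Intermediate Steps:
V(g) = 0 (V(g) = (g - g)*sqrt(g) = 0*sqrt(g) = 0)
sqrt(226 + V(13)) = sqrt(226 + 0) = sqrt(226)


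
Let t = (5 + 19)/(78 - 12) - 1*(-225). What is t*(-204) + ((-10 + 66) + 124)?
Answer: -503736/11 ≈ -45794.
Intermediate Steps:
t = 2479/11 (t = 24/66 + 225 = 24*(1/66) + 225 = 4/11 + 225 = 2479/11 ≈ 225.36)
t*(-204) + ((-10 + 66) + 124) = (2479/11)*(-204) + ((-10 + 66) + 124) = -505716/11 + (56 + 124) = -505716/11 + 180 = -503736/11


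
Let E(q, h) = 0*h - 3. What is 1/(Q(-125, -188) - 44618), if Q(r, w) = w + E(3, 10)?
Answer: -1/44809 ≈ -2.2317e-5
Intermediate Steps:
E(q, h) = -3 (E(q, h) = 0 - 3 = -3)
Q(r, w) = -3 + w (Q(r, w) = w - 3 = -3 + w)
1/(Q(-125, -188) - 44618) = 1/((-3 - 188) - 44618) = 1/(-191 - 44618) = 1/(-44809) = -1/44809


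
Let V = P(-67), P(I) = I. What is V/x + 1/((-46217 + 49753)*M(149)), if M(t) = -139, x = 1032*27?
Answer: -4119829/1711908432 ≈ -0.0024066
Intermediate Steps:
x = 27864
V = -67
V/x + 1/((-46217 + 49753)*M(149)) = -67/27864 + 1/((-46217 + 49753)*(-139)) = -67*1/27864 - 1/139/3536 = -67/27864 + (1/3536)*(-1/139) = -67/27864 - 1/491504 = -4119829/1711908432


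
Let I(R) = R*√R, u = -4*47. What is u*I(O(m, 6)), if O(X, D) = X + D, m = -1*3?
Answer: -564*√3 ≈ -976.88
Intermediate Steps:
m = -3
O(X, D) = D + X
u = -188
I(R) = R^(3/2)
u*I(O(m, 6)) = -188*(6 - 3)^(3/2) = -564*√3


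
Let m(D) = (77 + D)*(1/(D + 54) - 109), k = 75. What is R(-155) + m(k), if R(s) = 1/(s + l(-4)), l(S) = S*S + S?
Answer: -305608289/18447 ≈ -16567.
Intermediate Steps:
l(S) = S + S² (l(S) = S² + S = S + S²)
m(D) = (-109 + 1/(54 + D))*(77 + D) (m(D) = (77 + D)*(1/(54 + D) - 109) = (77 + D)*(-109 + 1/(54 + D)) = (-109 + 1/(54 + D))*(77 + D))
R(s) = 1/(12 + s) (R(s) = 1/(s - 4*(1 - 4)) = 1/(s - 4*(-3)) = 1/(s + 12) = 1/(12 + s))
R(-155) + m(k) = 1/(12 - 155) + (-453145 - 14278*75 - 109*75²)/(54 + 75) = 1/(-143) + (-453145 - 1070850 - 109*5625)/129 = -1/143 + (-453145 - 1070850 - 613125)/129 = -1/143 + (1/129)*(-2137120) = -1/143 - 2137120/129 = -305608289/18447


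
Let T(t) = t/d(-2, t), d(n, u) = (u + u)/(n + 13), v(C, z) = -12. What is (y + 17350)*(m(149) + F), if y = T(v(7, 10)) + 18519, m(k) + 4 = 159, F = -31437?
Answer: -1122226109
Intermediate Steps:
m(k) = 155 (m(k) = -4 + 159 = 155)
d(n, u) = 2*u/(13 + n) (d(n, u) = (2*u)/(13 + n) = 2*u/(13 + n))
T(t) = 11/2 (T(t) = t/((2*t/(13 - 2))) = t/((2*t/11)) = t*(11/(2*t)) = 11/2)
y = 37049/2 (y = 11/2 + 18519 = 37049/2 ≈ 18525.)
(y + 17350)*(m(149) + F) = (37049/2 + 17350)*(155 - 31437) = (71749/2)*(-31282) = -1122226109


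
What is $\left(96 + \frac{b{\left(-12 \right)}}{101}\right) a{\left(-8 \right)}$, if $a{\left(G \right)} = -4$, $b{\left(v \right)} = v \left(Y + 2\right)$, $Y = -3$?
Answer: $- \frac{38832}{101} \approx -384.48$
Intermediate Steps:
$b{\left(v \right)} = - v$ ($b{\left(v \right)} = v \left(-3 + 2\right) = v \left(-1\right) = - v$)
$\left(96 + \frac{b{\left(-12 \right)}}{101}\right) a{\left(-8 \right)} = \left(96 + \frac{\left(-1\right) \left(-12\right)}{101}\right) \left(-4\right) = \left(96 + 12 \cdot \frac{1}{101}\right) \left(-4\right) = \left(96 + \frac{12}{101}\right) \left(-4\right) = \frac{9708}{101} \left(-4\right) = - \frac{38832}{101}$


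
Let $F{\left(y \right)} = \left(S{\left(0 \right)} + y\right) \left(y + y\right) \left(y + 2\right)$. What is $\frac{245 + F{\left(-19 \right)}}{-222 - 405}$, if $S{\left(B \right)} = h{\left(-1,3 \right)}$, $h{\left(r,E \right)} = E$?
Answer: $\frac{10091}{627} \approx 16.094$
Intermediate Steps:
$S{\left(B \right)} = 3$
$F{\left(y \right)} = 2 y \left(2 + y\right) \left(3 + y\right)$ ($F{\left(y \right)} = \left(3 + y\right) \left(y + y\right) \left(y + 2\right) = \left(3 + y\right) 2 y \left(2 + y\right) = 2 y \left(3 + y\right) \left(2 + y\right) = 2 y \left(2 + y\right) \left(3 + y\right)$)
$\frac{245 + F{\left(-19 \right)}}{-222 - 405} = \frac{245 + 2 \left(-19\right) \left(6 + \left(-19\right)^{2} + 5 \left(-19\right)\right)}{-222 - 405} = \frac{245 + 2 \left(-19\right) \left(6 + 361 - 95\right)}{-627} = \left(245 + 2 \left(-19\right) 272\right) \left(- \frac{1}{627}\right) = \left(245 - 10336\right) \left(- \frac{1}{627}\right) = \left(-10091\right) \left(- \frac{1}{627}\right) = \frac{10091}{627}$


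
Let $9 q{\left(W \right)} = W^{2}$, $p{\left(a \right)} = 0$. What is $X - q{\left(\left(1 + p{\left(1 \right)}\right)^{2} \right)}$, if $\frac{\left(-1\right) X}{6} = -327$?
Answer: $\frac{17657}{9} \approx 1961.9$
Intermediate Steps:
$X = 1962$ ($X = \left(-6\right) \left(-327\right) = 1962$)
$q{\left(W \right)} = \frac{W^{2}}{9}$
$X - q{\left(\left(1 + p{\left(1 \right)}\right)^{2} \right)} = 1962 - \frac{\left(\left(1 + 0\right)^{2}\right)^{2}}{9} = 1962 - \frac{\left(1^{2}\right)^{2}}{9} = 1962 - \frac{1^{2}}{9} = 1962 - \frac{1}{9} \cdot 1 = 1962 - \frac{1}{9} = \frac{17657}{9}$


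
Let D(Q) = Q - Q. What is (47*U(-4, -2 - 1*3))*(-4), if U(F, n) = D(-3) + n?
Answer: 940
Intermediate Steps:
D(Q) = 0
U(F, n) = n (U(F, n) = 0 + n = n)
(47*U(-4, -2 - 1*3))*(-4) = (47*(-2 - 1*3))*(-4) = (47*(-2 - 3))*(-4) = (47*(-5))*(-4) = -235*(-4) = 940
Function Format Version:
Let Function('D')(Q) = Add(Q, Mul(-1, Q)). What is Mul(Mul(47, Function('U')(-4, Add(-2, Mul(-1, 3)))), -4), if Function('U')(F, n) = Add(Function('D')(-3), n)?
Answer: 940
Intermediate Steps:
Function('D')(Q) = 0
Function('U')(F, n) = n (Function('U')(F, n) = Add(0, n) = n)
Mul(Mul(47, Function('U')(-4, Add(-2, Mul(-1, 3)))), -4) = Mul(Mul(47, Add(-2, Mul(-1, 3))), -4) = Mul(Mul(47, Add(-2, -3)), -4) = Mul(Mul(47, -5), -4) = Mul(-235, -4) = 940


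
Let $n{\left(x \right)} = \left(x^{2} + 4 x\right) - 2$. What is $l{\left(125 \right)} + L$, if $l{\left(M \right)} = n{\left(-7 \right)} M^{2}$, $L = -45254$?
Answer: $251621$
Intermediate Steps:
$n{\left(x \right)} = -2 + x^{2} + 4 x$
$l{\left(M \right)} = 19 M^{2}$ ($l{\left(M \right)} = \left(-2 + \left(-7\right)^{2} + 4 \left(-7\right)\right) M^{2} = \left(-2 + 49 - 28\right) M^{2} = 19 M^{2}$)
$l{\left(125 \right)} + L = 19 \cdot 125^{2} - 45254 = 19 \cdot 15625 - 45254 = 296875 - 45254 = 251621$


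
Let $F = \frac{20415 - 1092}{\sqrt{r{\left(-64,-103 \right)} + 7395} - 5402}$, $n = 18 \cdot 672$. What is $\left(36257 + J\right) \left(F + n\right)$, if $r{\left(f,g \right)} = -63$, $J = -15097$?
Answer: $\frac{24555874521015}{95968} - \frac{2689965 \sqrt{1833}}{95968} \approx 2.5587 \cdot 10^{8}$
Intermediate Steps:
$n = 12096$
$F = \frac{19323}{-5402 + 2 \sqrt{1833}}$ ($F = \frac{20415 - 1092}{\sqrt{-63 + 7395} - 5402} = \frac{19323}{\sqrt{7332} - 5402} = \frac{19323}{2 \sqrt{1833} - 5402} = \frac{19323}{-5402 + 2 \sqrt{1833}} \approx -3.6346$)
$\left(36257 + J\right) \left(F + n\right) = \left(36257 - 15097\right) \left(\left(- \frac{2746917}{767744} - \frac{1017 \sqrt{1833}}{767744}\right) + 12096\right) = 21160 \left(\frac{9283884507}{767744} - \frac{1017 \sqrt{1833}}{767744}\right) = \frac{24555874521015}{95968} - \frac{2689965 \sqrt{1833}}{95968}$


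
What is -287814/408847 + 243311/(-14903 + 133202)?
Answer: 65428864031/48366191253 ≈ 1.3528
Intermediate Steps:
-287814/408847 + 243311/(-14903 + 133202) = -287814*1/408847 + 243311/118299 = -287814/408847 + 243311*(1/118299) = -287814/408847 + 243311/118299 = 65428864031/48366191253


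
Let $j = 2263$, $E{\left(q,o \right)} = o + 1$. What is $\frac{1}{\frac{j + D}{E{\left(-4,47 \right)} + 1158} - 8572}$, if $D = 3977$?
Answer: $- \frac{201}{1721932} \approx -0.00011673$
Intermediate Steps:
$E{\left(q,o \right)} = 1 + o$
$\frac{1}{\frac{j + D}{E{\left(-4,47 \right)} + 1158} - 8572} = \frac{1}{\frac{2263 + 3977}{\left(1 + 47\right) + 1158} - 8572} = \frac{1}{\frac{6240}{48 + 1158} - 8572} = \frac{1}{\frac{6240}{1206} - 8572} = \frac{1}{6240 \cdot \frac{1}{1206} - 8572} = \frac{1}{\frac{1040}{201} - 8572} = \frac{1}{- \frac{1721932}{201}} = - \frac{201}{1721932}$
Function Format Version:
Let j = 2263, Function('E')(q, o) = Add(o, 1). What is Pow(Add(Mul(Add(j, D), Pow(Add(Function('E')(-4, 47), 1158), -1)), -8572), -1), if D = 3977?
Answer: Rational(-201, 1721932) ≈ -0.00011673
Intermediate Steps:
Function('E')(q, o) = Add(1, o)
Pow(Add(Mul(Add(j, D), Pow(Add(Function('E')(-4, 47), 1158), -1)), -8572), -1) = Pow(Add(Mul(Add(2263, 3977), Pow(Add(Add(1, 47), 1158), -1)), -8572), -1) = Pow(Add(Mul(6240, Pow(Add(48, 1158), -1)), -8572), -1) = Pow(Add(Mul(6240, Pow(1206, -1)), -8572), -1) = Pow(Add(Mul(6240, Rational(1, 1206)), -8572), -1) = Pow(Add(Rational(1040, 201), -8572), -1) = Pow(Rational(-1721932, 201), -1) = Rational(-201, 1721932)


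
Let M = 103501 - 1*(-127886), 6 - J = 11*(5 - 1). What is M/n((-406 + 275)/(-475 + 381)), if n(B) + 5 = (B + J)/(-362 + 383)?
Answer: -2985346/87 ≈ -34314.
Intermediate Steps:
J = -38 (J = 6 - 11*(5 - 1) = 6 - 11*4 = 6 - 1*44 = 6 - 44 = -38)
n(B) = -143/21 + B/21 (n(B) = -5 + (B - 38)/(-362 + 383) = -5 + (-38 + B)/21 = -5 + (-38 + B)*(1/21) = -5 + (-38/21 + B/21) = -143/21 + B/21)
M = 231387 (M = 103501 + 127886 = 231387)
M/n((-406 + 275)/(-475 + 381)) = 231387/(-143/21 + ((-406 + 275)/(-475 + 381))/21) = 231387/(-143/21 + (-131/(-94))/21) = 231387/(-143/21 + (-131*(-1/94))/21) = 231387/(-143/21 + (1/21)*(131/94)) = 231387/(-143/21 + 131/1974) = 231387/(-4437/658) = 231387*(-658/4437) = -2985346/87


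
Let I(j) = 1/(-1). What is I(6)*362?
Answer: -362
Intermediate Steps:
I(j) = -1
I(6)*362 = -1*362 = -362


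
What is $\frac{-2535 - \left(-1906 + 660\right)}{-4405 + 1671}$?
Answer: $\frac{1289}{2734} \approx 0.47147$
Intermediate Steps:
$\frac{-2535 - \left(-1906 + 660\right)}{-4405 + 1671} = \frac{-2535 - -1246}{-2734} = \left(-2535 + 1246\right) \left(- \frac{1}{2734}\right) = \left(-1289\right) \left(- \frac{1}{2734}\right) = \frac{1289}{2734}$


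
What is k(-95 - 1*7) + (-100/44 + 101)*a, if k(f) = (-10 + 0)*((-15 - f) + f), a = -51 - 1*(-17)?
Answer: -35274/11 ≈ -3206.7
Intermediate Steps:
a = -34 (a = -51 + 17 = -34)
k(f) = 150 (k(f) = -10*(-15) = 150)
k(-95 - 1*7) + (-100/44 + 101)*a = 150 + (-100/44 + 101)*(-34) = 150 + (-100*1/44 + 101)*(-34) = 150 + (-25/11 + 101)*(-34) = 150 + (1086/11)*(-34) = 150 - 36924/11 = -35274/11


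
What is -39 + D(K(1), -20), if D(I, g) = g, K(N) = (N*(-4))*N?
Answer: -59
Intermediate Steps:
K(N) = -4*N**2 (K(N) = (-4*N)*N = -4*N**2)
-39 + D(K(1), -20) = -39 - 20 = -59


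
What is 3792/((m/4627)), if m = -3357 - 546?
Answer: -5848528/1301 ≈ -4495.4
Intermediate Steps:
m = -3903
3792/((m/4627)) = 3792/((-3903/4627)) = 3792/((-3903*1/4627)) = 3792/(-3903/4627) = 3792*(-4627/3903) = -5848528/1301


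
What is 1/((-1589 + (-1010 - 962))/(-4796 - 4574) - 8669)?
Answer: -9370/81224969 ≈ -0.00011536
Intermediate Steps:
1/((-1589 + (-1010 - 962))/(-4796 - 4574) - 8669) = 1/((-1589 - 1972)/(-9370) - 8669) = 1/(-3561*(-1/9370) - 8669) = 1/(3561/9370 - 8669) = 1/(-81224969/9370) = -9370/81224969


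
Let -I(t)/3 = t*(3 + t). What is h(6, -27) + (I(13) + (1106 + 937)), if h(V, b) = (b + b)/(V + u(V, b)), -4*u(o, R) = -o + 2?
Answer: 9879/7 ≈ 1411.3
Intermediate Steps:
u(o, R) = -1/2 + o/4 (u(o, R) = -(-o + 2)/4 = -(2 - o)/4 = -1/2 + o/4)
I(t) = -3*t*(3 + t)
h(V, b) = 2*b/(-1/2 + 5*V/4) (h(V, b) = (b + b)/(V + (-1/2 + V/4)) = (2*b)/(-1/2 + 5*V/4) = 2*b/(-1/2 + 5*V/4))
h(6, -27) + (I(13) + (1106 + 937)) = 8*(-27)/(-2 + 5*6) + (-3*13*(3 + 13) + (1106 + 937)) = 8*(-27)/(-2 + 30) + (-3*13*16 + 2043) = 8*(-27)/28 + (-624 + 2043) = 8*(-27)*(1/28) + 1419 = -54/7 + 1419 = 9879/7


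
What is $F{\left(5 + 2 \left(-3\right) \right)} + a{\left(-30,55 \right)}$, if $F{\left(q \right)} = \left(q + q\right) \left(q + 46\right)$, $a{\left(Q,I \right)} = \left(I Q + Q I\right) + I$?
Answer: $-3335$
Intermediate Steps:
$a{\left(Q,I \right)} = I + 2 I Q$ ($a{\left(Q,I \right)} = \left(I Q + I Q\right) + I = 2 I Q + I = I + 2 I Q$)
$F{\left(q \right)} = 2 q \left(46 + q\right)$
$F{\left(5 + 2 \left(-3\right) \right)} + a{\left(-30,55 \right)} = 2 \left(5 + 2 \left(-3\right)\right) \left(46 + \left(5 + 2 \left(-3\right)\right)\right) + 55 \left(1 + 2 \left(-30\right)\right) = 2 \left(5 - 6\right) \left(46 + \left(5 - 6\right)\right) + 55 \left(1 - 60\right) = 2 \left(-1\right) \left(46 - 1\right) + 55 \left(-59\right) = 2 \left(-1\right) 45 - 3245 = -90 - 3245 = -3335$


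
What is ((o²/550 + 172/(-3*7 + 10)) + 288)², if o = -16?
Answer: 5629200784/75625 ≈ 74436.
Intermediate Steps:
((o²/550 + 172/(-3*7 + 10)) + 288)² = (((-16)²/550 + 172/(-3*7 + 10)) + 288)² = ((256*(1/550) + 172/(-21 + 10)) + 288)² = ((128/275 + 172/(-11)) + 288)² = ((128/275 + 172*(-1/11)) + 288)² = ((128/275 - 172/11) + 288)² = (-4172/275 + 288)² = (75028/275)² = 5629200784/75625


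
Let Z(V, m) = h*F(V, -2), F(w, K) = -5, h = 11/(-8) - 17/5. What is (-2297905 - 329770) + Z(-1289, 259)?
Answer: -21021209/8 ≈ -2.6277e+6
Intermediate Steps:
h = -191/40 (h = 11*(-⅛) - 17*⅕ = -11/8 - 17/5 = -191/40 ≈ -4.7750)
Z(V, m) = 191/8 (Z(V, m) = -191/40*(-5) = 191/8)
(-2297905 - 329770) + Z(-1289, 259) = (-2297905 - 329770) + 191/8 = -2627675 + 191/8 = -21021209/8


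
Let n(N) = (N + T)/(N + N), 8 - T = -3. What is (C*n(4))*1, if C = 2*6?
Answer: 45/2 ≈ 22.500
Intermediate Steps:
C = 12
T = 11 (T = 8 - 1*(-3) = 8 + 3 = 11)
n(N) = (11 + N)/(2*N) (n(N) = (N + 11)/(N + N) = (11 + N)/((2*N)) = (11 + N)*(1/(2*N)) = (11 + N)/(2*N))
(C*n(4))*1 = (12*((½)*(11 + 4)/4))*1 = (12*((½)*(¼)*15))*1 = (12*(15/8))*1 = (45/2)*1 = 45/2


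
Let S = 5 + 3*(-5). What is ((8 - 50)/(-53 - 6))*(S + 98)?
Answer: 3696/59 ≈ 62.644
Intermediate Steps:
S = -10 (S = 5 - 15 = -10)
((8 - 50)/(-53 - 6))*(S + 98) = ((8 - 50)/(-53 - 6))*(-10 + 98) = -42/(-59)*88 = -42*(-1/59)*88 = (42/59)*88 = 3696/59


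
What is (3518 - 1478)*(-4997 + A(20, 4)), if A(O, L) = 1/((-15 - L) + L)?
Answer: -10194016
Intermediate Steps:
A(O, L) = -1/15 (A(O, L) = 1/(-15) = -1/15)
(3518 - 1478)*(-4997 + A(20, 4)) = (3518 - 1478)*(-4997 - 1/15) = 2040*(-74956/15) = -10194016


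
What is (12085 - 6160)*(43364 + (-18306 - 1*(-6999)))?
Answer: 189937725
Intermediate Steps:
(12085 - 6160)*(43364 + (-18306 - 1*(-6999))) = 5925*(43364 + (-18306 + 6999)) = 5925*(43364 - 11307) = 5925*32057 = 189937725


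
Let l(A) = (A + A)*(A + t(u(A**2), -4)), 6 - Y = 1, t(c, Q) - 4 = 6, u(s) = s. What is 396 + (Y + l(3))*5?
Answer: 811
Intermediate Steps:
t(c, Q) = 10 (t(c, Q) = 4 + 6 = 10)
Y = 5 (Y = 6 - 1*1 = 6 - 1 = 5)
l(A) = 2*A*(10 + A) (l(A) = (A + A)*(A + 10) = (2*A)*(10 + A) = 2*A*(10 + A))
396 + (Y + l(3))*5 = 396 + (5 + 2*3*(10 + 3))*5 = 396 + (5 + 2*3*13)*5 = 396 + (5 + 78)*5 = 396 + 83*5 = 396 + 415 = 811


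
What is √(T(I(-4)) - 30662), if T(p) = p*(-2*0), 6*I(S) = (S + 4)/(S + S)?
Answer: I*√30662 ≈ 175.11*I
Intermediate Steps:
I(S) = (4 + S)/(12*S) (I(S) = ((S + 4)/(S + S))/6 = ((4 + S)/((2*S)))/6 = ((4 + S)*(1/(2*S)))/6 = ((4 + S)/(2*S))/6 = (4 + S)/(12*S))
T(p) = 0 (T(p) = p*0 = 0)
√(T(I(-4)) - 30662) = √(0 - 30662) = √(-30662) = I*√30662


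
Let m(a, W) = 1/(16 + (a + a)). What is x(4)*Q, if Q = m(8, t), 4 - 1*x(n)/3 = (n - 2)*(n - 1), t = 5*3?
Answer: -3/16 ≈ -0.18750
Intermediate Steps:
t = 15
x(n) = 12 - 3*(-1 + n)*(-2 + n) (x(n) = 12 - 3*(n - 2)*(n - 1) = 12 - 3*(-2 + n)*(-1 + n) = 12 - 3*(-1 + n)*(-2 + n))
m(a, W) = 1/(16 + 2*a)
Q = 1/32 (Q = 1/(2*(8 + 8)) = (½)/16 = (½)*(1/16) = 1/32 ≈ 0.031250)
x(4)*Q = (6 - 3*4² + 9*4)*(1/32) = (6 - 3*16 + 36)*(1/32) = (6 - 48 + 36)*(1/32) = -6*1/32 = -3/16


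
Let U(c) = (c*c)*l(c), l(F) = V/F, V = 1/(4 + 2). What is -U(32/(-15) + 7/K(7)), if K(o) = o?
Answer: 17/90 ≈ 0.18889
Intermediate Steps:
V = ⅙ (V = 1/6 = ⅙ ≈ 0.16667)
l(F) = 1/(6*F)
U(c) = c/6 (U(c) = (c*c)*(1/(6*c)) = c²*(1/(6*c)) = c/6)
-U(32/(-15) + 7/K(7)) = -(32/(-15) + 7/7)/6 = -(32*(-1/15) + 7*(⅐))/6 = -(-32/15 + 1)/6 = -(-17)/(6*15) = -1*(-17/90) = 17/90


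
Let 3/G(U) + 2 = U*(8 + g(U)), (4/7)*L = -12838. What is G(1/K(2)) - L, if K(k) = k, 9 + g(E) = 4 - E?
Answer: 44925/2 ≈ 22463.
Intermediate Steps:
g(E) = -5 - E (g(E) = -9 + (4 - E) = -5 - E)
L = -44933/2 (L = (7/4)*(-12838) = -44933/2 ≈ -22467.)
G(U) = 3/(-2 + U*(3 - U)) (G(U) = 3/(-2 + U*(8 + (-5 - U))) = 3/(-2 + U*(3 - U)))
G(1/K(2)) - L = -3/(2 + (1/2)² - 3/2) - 1*(-44933/2) = -3/(2 + (½)² - 3*½) + 44933/2 = -3/(2 + ¼ - 3/2) + 44933/2 = -3/¾ + 44933/2 = -3*4/3 + 44933/2 = -4 + 44933/2 = 44925/2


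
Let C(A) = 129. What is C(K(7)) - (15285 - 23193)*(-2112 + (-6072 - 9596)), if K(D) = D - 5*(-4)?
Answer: -140604111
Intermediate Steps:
K(D) = 20 + D (K(D) = D + 20 = 20 + D)
C(K(7)) - (15285 - 23193)*(-2112 + (-6072 - 9596)) = 129 - (15285 - 23193)*(-2112 + (-6072 - 9596)) = 129 - (-7908)*(-2112 - 15668) = 129 - (-7908)*(-17780) = 129 - 1*140604240 = 129 - 140604240 = -140604111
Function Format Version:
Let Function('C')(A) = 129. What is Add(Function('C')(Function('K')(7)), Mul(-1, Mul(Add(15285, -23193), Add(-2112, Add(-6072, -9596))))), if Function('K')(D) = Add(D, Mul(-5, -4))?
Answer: -140604111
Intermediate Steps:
Function('K')(D) = Add(20, D) (Function('K')(D) = Add(D, 20) = Add(20, D))
Add(Function('C')(Function('K')(7)), Mul(-1, Mul(Add(15285, -23193), Add(-2112, Add(-6072, -9596))))) = Add(129, Mul(-1, Mul(Add(15285, -23193), Add(-2112, Add(-6072, -9596))))) = Add(129, Mul(-1, Mul(-7908, Add(-2112, -15668)))) = Add(129, Mul(-1, Mul(-7908, -17780))) = Add(129, Mul(-1, 140604240)) = Add(129, -140604240) = -140604111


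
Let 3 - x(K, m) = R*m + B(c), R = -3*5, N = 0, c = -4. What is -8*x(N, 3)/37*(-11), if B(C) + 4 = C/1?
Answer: 4928/37 ≈ 133.19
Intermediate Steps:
R = -15
B(C) = -4 + C (B(C) = -4 + C/1 = -4 + C*1 = -4 + C)
x(K, m) = 11 + 15*m (x(K, m) = 3 - (-15*m + (-4 - 4)) = 3 - (-15*m - 8) = 3 - (-8 - 15*m) = 3 + (8 + 15*m) = 11 + 15*m)
-8*x(N, 3)/37*(-11) = -8*(11 + 15*3)/37*(-11) = -8*(11 + 45)/37*(-11) = -448/37*(-11) = 4928/37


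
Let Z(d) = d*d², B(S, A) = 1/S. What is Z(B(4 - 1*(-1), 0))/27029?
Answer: 1/3378625 ≈ 2.9598e-7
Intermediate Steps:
Z(d) = d³
Z(B(4 - 1*(-1), 0))/27029 = (1/(4 - 1*(-1)))³/27029 = (1/(4 + 1))³*(1/27029) = (1/5)³*(1/27029) = (⅕)³*(1/27029) = (1/125)*(1/27029) = 1/3378625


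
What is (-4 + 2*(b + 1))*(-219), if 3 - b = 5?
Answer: 1314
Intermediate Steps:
b = -2 (b = 3 - 1*5 = 3 - 5 = -2)
(-4 + 2*(b + 1))*(-219) = (-4 + 2*(-2 + 1))*(-219) = (-4 + 2*(-1))*(-219) = (-4 - 2)*(-219) = -6*(-219) = 1314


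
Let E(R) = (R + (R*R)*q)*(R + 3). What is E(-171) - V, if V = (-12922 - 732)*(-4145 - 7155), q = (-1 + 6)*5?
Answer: -277073672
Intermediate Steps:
q = 25 (q = 5*5 = 25)
E(R) = (3 + R)*(R + 25*R²) (E(R) = (R + (R*R)*25)*(R + 3) = (R + R²*25)*(3 + R) = (R + 25*R²)*(3 + R) = (3 + R)*(R + 25*R²))
V = 154290200 (V = -13654*(-11300) = 154290200)
E(-171) - V = -171*(3 + 25*(-171)² + 76*(-171)) - 1*154290200 = -171*(3 + 25*29241 - 12996) - 154290200 = -171*(3 + 731025 - 12996) - 154290200 = -171*718032 - 154290200 = -122783472 - 154290200 = -277073672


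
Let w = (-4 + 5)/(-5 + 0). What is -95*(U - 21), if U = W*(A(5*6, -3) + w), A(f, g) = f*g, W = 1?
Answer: 10564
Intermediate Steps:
w = -⅕ (w = 1/(-5) = 1*(-⅕) = -⅕ ≈ -0.20000)
U = -451/5 (U = 1*((5*6)*(-3) - ⅕) = 1*(30*(-3) - ⅕) = 1*(-90 - ⅕) = 1*(-451/5) = -451/5 ≈ -90.200)
-95*(U - 21) = -95*(-451/5 - 21) = -95*(-556/5) = 10564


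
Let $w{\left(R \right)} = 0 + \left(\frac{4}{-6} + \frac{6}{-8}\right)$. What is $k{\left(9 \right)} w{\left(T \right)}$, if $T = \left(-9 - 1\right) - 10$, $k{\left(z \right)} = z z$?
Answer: $- \frac{459}{4} \approx -114.75$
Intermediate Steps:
$k{\left(z \right)} = z^{2}$
$T = -20$ ($T = -10 - 10 = -20$)
$w{\left(R \right)} = - \frac{17}{12}$ ($w{\left(R \right)} = 0 + \left(4 \left(- \frac{1}{6}\right) + 6 \left(- \frac{1}{8}\right)\right) = 0 - \frac{17}{12} = - \frac{17}{12}$)
$k{\left(9 \right)} w{\left(T \right)} = 9^{2} \left(- \frac{17}{12}\right) = 81 \left(- \frac{17}{12}\right) = - \frac{459}{4}$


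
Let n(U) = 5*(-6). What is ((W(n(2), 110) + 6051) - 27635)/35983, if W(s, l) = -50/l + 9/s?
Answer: -2374323/3958130 ≈ -0.59986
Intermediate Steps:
n(U) = -30
((W(n(2), 110) + 6051) - 27635)/35983 = (((-50/110 + 9/(-30)) + 6051) - 27635)/35983 = (((-50*1/110 + 9*(-1/30)) + 6051) - 27635)*(1/35983) = (((-5/11 - 3/10) + 6051) - 27635)*(1/35983) = ((-83/110 + 6051) - 27635)*(1/35983) = (665527/110 - 27635)*(1/35983) = -2374323/110*1/35983 = -2374323/3958130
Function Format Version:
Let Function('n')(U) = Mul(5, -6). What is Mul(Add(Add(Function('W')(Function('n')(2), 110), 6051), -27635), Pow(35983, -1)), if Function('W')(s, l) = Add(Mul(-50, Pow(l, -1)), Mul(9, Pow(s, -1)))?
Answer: Rational(-2374323, 3958130) ≈ -0.59986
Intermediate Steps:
Function('n')(U) = -30
Mul(Add(Add(Function('W')(Function('n')(2), 110), 6051), -27635), Pow(35983, -1)) = Mul(Add(Add(Add(Mul(-50, Pow(110, -1)), Mul(9, Pow(-30, -1))), 6051), -27635), Pow(35983, -1)) = Mul(Add(Add(Add(Mul(-50, Rational(1, 110)), Mul(9, Rational(-1, 30))), 6051), -27635), Rational(1, 35983)) = Mul(Add(Add(Add(Rational(-5, 11), Rational(-3, 10)), 6051), -27635), Rational(1, 35983)) = Mul(Add(Add(Rational(-83, 110), 6051), -27635), Rational(1, 35983)) = Mul(Add(Rational(665527, 110), -27635), Rational(1, 35983)) = Mul(Rational(-2374323, 110), Rational(1, 35983)) = Rational(-2374323, 3958130)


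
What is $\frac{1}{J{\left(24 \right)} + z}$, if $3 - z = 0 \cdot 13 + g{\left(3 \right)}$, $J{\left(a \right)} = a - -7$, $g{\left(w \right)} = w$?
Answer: $\frac{1}{31} \approx 0.032258$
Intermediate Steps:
$J{\left(a \right)} = 7 + a$ ($J{\left(a \right)} = a + 7 = 7 + a$)
$z = 0$ ($z = 3 - \left(0 \cdot 13 + 3\right) = 3 - \left(0 + 3\right) = 3 - 3 = 0$)
$\frac{1}{J{\left(24 \right)} + z} = \frac{1}{\left(7 + 24\right) + 0} = \frac{1}{31 + 0} = \frac{1}{31}$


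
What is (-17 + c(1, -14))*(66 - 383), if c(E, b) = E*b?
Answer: 9827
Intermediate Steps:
(-17 + c(1, -14))*(66 - 383) = (-17 + 1*(-14))*(66 - 383) = (-17 - 14)*(-317) = -31*(-317) = 9827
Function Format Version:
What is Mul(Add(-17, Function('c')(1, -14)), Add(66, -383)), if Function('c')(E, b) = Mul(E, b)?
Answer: 9827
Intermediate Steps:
Mul(Add(-17, Function('c')(1, -14)), Add(66, -383)) = Mul(Add(-17, Mul(1, -14)), Add(66, -383)) = Mul(Add(-17, -14), -317) = Mul(-31, -317) = 9827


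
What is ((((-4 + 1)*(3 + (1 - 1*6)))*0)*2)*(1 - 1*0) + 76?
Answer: 76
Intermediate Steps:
((((-4 + 1)*(3 + (1 - 1*6)))*0)*2)*(1 - 1*0) + 76 = ((-3*(3 + (1 - 6))*0)*2)*(1 + 0) + 76 = ((-3*(3 - 5)*0)*2)*1 + 76 = ((-3*(-2)*0)*2)*1 + 76 = ((6*0)*2)*1 + 76 = (0*2)*1 + 76 = 0*1 + 76 = 0 + 76 = 76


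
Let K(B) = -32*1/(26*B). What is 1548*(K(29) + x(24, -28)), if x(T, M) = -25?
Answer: -14614668/377 ≈ -38766.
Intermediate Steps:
K(B) = -16/(13*B)
1548*(K(29) + x(24, -28)) = 1548*(-16/13/29 - 25) = 1548*(-16/13*1/29 - 25) = 1548*(-16/377 - 25) = 1548*(-9441/377) = -14614668/377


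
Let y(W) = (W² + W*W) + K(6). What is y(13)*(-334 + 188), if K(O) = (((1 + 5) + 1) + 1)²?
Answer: -58692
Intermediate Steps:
K(O) = 64 (K(O) = ((6 + 1) + 1)² = (7 + 1)² = 8² = 64)
y(W) = 64 + 2*W² (y(W) = (W² + W*W) + 64 = (W² + W²) + 64 = 2*W² + 64 = 64 + 2*W²)
y(13)*(-334 + 188) = (64 + 2*13²)*(-334 + 188) = (64 + 2*169)*(-146) = (64 + 338)*(-146) = 402*(-146) = -58692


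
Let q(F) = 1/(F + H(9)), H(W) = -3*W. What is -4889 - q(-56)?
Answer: -405786/83 ≈ -4889.0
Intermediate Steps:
q(F) = 1/(-27 + F) (q(F) = 1/(F - 3*9) = 1/(F - 27) = 1/(-27 + F))
-4889 - q(-56) = -4889 - 1/(-27 - 56) = -4889 - 1/(-83) = -4889 - 1*(-1/83) = -4889 + 1/83 = -405786/83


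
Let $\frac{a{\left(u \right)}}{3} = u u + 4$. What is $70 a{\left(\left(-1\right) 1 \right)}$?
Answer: $1050$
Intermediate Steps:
$a{\left(u \right)} = 12 + 3 u^{2}$ ($a{\left(u \right)} = 3 \left(u u + 4\right) = 3 \left(u^{2} + 4\right) = 3 \left(4 + u^{2}\right) = 12 + 3 u^{2}$)
$70 a{\left(\left(-1\right) 1 \right)} = 70 \left(12 + 3 \left(\left(-1\right) 1\right)^{2}\right) = 70 \left(12 + 3 \left(-1\right)^{2}\right) = 70 \left(12 + 3 \cdot 1\right) = 70 \left(12 + 3\right) = 70 \cdot 15 = 1050$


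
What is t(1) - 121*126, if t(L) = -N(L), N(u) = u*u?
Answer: -15247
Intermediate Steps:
N(u) = u²
t(L) = -L²
t(1) - 121*126 = -1*1² - 121*126 = -1*1 - 15246 = -1 - 15246 = -15247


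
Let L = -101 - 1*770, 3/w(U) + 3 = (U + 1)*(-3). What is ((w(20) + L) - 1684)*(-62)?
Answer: 1742541/11 ≈ 1.5841e+5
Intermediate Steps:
w(U) = 3/(-6 - 3*U) (w(U) = 3/(-3 + (U + 1)*(-3)) = 3/(-3 + (1 + U)*(-3)) = 3/(-3 + (-3 - 3*U)) = 3/(-6 - 3*U))
L = -871 (L = -101 - 770 = -871)
((w(20) + L) - 1684)*(-62) = ((-1/(2 + 20) - 871) - 1684)*(-62) = ((-1/22 - 871) - 1684)*(-62) = (-19163/22 - 1684)*(-62) = -56211/22*(-62) = 1742541/11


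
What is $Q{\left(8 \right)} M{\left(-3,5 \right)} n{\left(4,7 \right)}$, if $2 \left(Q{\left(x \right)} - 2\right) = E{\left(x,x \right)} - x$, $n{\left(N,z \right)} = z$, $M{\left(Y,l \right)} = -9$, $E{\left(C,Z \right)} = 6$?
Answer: $-63$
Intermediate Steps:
$Q{\left(x \right)} = 5 - \frac{x}{2}$ ($Q{\left(x \right)} = 2 + \frac{6 - x}{2} = 2 - \left(-3 + \frac{x}{2}\right) = 5 - \frac{x}{2}$)
$Q{\left(8 \right)} M{\left(-3,5 \right)} n{\left(4,7 \right)} = \left(5 - 4\right) \left(-9\right) 7 = 1 \left(-9\right) 7 = \left(-9\right) 7 = -63$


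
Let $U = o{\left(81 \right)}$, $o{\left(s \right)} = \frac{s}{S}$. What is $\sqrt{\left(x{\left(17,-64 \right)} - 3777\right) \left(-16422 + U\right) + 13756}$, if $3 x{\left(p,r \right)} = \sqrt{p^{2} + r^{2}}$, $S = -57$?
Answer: $\frac{\sqrt{22398251251 - 1976285 \sqrt{4385}}}{19} \approx 7853.8$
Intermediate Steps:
$o{\left(s \right)} = - \frac{s}{57}$ ($o{\left(s \right)} = \frac{s}{-57} = s \left(- \frac{1}{57}\right) = - \frac{s}{57}$)
$U = - \frac{27}{19}$ ($U = \left(- \frac{1}{57}\right) 81 = - \frac{27}{19} \approx -1.4211$)
$x{\left(p,r \right)} = \frac{\sqrt{p^{2} + r^{2}}}{3}$
$\sqrt{\left(x{\left(17,-64 \right)} - 3777\right) \left(-16422 + U\right) + 13756} = \sqrt{\left(\frac{\sqrt{17^{2} + \left(-64\right)^{2}}}{3} - 3777\right) \left(-16422 - \frac{27}{19}\right) + 13756} = \sqrt{\left(\frac{\sqrt{289 + 4096}}{3} - 3777\right) \left(- \frac{312045}{19}\right) + 13756} = \sqrt{\left(\frac{\sqrt{4385}}{3} - 3777\right) \left(- \frac{312045}{19}\right) + 13756} = \sqrt{\left(-3777 + \frac{\sqrt{4385}}{3}\right) \left(- \frac{312045}{19}\right) + 13756} = \sqrt{\left(\frac{1178593965}{19} - \frac{104015 \sqrt{4385}}{19}\right) + 13756} = \sqrt{\frac{1178855329}{19} - \frac{104015 \sqrt{4385}}{19}}$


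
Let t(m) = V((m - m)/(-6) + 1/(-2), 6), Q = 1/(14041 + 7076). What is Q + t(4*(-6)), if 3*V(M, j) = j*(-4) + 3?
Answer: -147818/21117 ≈ -7.0000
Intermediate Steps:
Q = 1/21117 ≈ 4.7355e-5
V(M, j) = 1 - 4*j/3 (V(M, j) = (j*(-4) + 3)/3 = (-4*j + 3)/3 = (3 - 4*j)/3 = 1 - 4*j/3)
t(m) = -7 (t(m) = 1 - 4/3*6 = 1 - 8 = -7)
Q + t(4*(-6)) = 1/21117 - 7 = -147818/21117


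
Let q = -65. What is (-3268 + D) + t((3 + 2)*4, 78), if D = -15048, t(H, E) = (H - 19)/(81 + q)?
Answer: -293055/16 ≈ -18316.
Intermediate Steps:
t(H, E) = -19/16 + H/16 (t(H, E) = (H - 19)/(81 - 65) = (-19 + H)/16 = (-19 + H)*(1/16) = -19/16 + H/16)
(-3268 + D) + t((3 + 2)*4, 78) = (-3268 - 15048) + (-19/16 + ((3 + 2)*4)/16) = -18316 + (-19/16 + (5*4)/16) = -18316 + (-19/16 + (1/16)*20) = -18316 + (-19/16 + 5/4) = -18316 + 1/16 = -293055/16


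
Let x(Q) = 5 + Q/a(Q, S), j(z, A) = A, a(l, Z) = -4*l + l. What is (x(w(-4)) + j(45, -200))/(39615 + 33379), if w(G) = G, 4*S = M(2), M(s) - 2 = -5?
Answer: -293/109491 ≈ -0.0026760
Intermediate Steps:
M(s) = -3 (M(s) = 2 - 5 = -3)
S = -¾ (S = (¼)*(-3) = -¾ ≈ -0.75000)
a(l, Z) = -3*l
x(Q) = 14/3 (x(Q) = 5 + Q/((-3*Q)) = 5 + Q*(-1/(3*Q)) = 5 - ⅓ = 14/3)
(x(w(-4)) + j(45, -200))/(39615 + 33379) = (14/3 - 200)/(39615 + 33379) = -586/3/72994 = -586/3*1/72994 = -293/109491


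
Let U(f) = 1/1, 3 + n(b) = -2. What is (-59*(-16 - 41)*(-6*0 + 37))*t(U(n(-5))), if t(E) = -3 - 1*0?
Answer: -373293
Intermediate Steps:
n(b) = -5 (n(b) = -3 - 2 = -5)
U(f) = 1
t(E) = -3 (t(E) = -3 + 0 = -3)
(-59*(-16 - 41)*(-6*0 + 37))*t(U(n(-5))) = -59*(-16 - 41)*(-6*0 + 37)*(-3) = -(-3363)*(0 + 37)*(-3) = -(-3363)*37*(-3) = -59*(-2109)*(-3) = 124431*(-3) = -373293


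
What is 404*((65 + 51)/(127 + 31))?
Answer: 23432/79 ≈ 296.61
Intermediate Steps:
404*((65 + 51)/(127 + 31)) = 404*(116/158) = 404*(116*(1/158)) = 404*(58/79) = 23432/79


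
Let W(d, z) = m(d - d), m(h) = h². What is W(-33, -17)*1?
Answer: 0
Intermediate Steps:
W(d, z) = 0 (W(d, z) = (d - d)² = 0² = 0)
W(-33, -17)*1 = 0*1 = 0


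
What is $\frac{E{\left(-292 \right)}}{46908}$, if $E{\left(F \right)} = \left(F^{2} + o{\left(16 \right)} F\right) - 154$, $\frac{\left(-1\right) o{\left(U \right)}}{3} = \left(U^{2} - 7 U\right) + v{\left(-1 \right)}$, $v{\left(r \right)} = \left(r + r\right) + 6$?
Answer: $\frac{11931}{2606} \approx 4.5783$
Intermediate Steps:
$v{\left(r \right)} = 6 + 2 r$ ($v{\left(r \right)} = 2 r + 6 = 6 + 2 r$)
$o{\left(U \right)} = -12 - 3 U^{2} + 21 U$ ($o{\left(U \right)} = - 3 \left(\left(U^{2} - 7 U\right) + \left(6 + 2 \left(-1\right)\right)\right) = - 3 \left(\left(U^{2} - 7 U\right) + \left(6 - 2\right)\right) = - 3 \left(\left(U^{2} - 7 U\right) + 4\right) = - 3 \left(4 + U^{2} - 7 U\right) = -12 - 3 U^{2} + 21 U$)
$E{\left(F \right)} = -154 + F^{2} - 444 F$ ($E{\left(F \right)} = \left(F^{2} + \left(-12 - 3 \cdot 16^{2} + 21 \cdot 16\right) F\right) - 154 = \left(F^{2} + \left(-12 - 768 + 336\right) F\right) - 154 = \left(F^{2} - 444 F\right) - 154 = -154 + F^{2} - 444 F$)
$\frac{E{\left(-292 \right)}}{46908} = \frac{-154 + \left(-292\right)^{2} - -129648}{46908} = \left(-154 + 85264 + 129648\right) \frac{1}{46908} = 214758 \cdot \frac{1}{46908} = \frac{11931}{2606}$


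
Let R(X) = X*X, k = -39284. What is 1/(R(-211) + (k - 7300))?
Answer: -1/2063 ≈ -0.00048473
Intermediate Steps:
R(X) = X**2
1/(R(-211) + (k - 7300)) = 1/((-211)**2 + (-39284 - 7300)) = 1/(44521 - 46584) = 1/(-2063) = -1/2063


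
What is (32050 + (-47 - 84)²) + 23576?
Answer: 72787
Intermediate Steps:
(32050 + (-47 - 84)²) + 23576 = (32050 + (-131)²) + 23576 = (32050 + 17161) + 23576 = 49211 + 23576 = 72787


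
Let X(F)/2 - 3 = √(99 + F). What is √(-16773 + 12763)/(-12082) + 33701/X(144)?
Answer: -33701/156 + 33701*√3/52 - I*√4010/12082 ≈ 906.5 - 0.0052412*I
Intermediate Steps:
X(F) = 6 + 2*√(99 + F)
√(-16773 + 12763)/(-12082) + 33701/X(144) = √(-16773 + 12763)/(-12082) + 33701/(6 + 2*√(99 + 144)) = √(-4010)*(-1/12082) + 33701/(6 + 2*√243) = (I*√4010)*(-1/12082) + 33701/(6 + 2*(9*√3)) = -I*√4010/12082 + 33701/(6 + 18*√3) = 33701/(6 + 18*√3) - I*√4010/12082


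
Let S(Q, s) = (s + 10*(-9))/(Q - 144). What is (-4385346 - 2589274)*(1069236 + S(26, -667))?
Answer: -439996012522550/59 ≈ -7.4576e+12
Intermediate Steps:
S(Q, s) = (-90 + s)/(-144 + Q) (S(Q, s) = (s - 90)/(-144 + Q) = (-90 + s)/(-144 + Q))
(-4385346 - 2589274)*(1069236 + S(26, -667)) = (-4385346 - 2589274)*(1069236 + (-90 - 667)/(-144 + 26)) = -6974620*(1069236 - 757/(-118)) = -6974620*(1069236 - 1/118*(-757)) = -6974620*(1069236 + 757/118) = -6974620*126170605/118 = -439996012522550/59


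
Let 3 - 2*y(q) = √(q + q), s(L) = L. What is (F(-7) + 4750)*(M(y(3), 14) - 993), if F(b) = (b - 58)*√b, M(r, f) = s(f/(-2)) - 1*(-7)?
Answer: -4716750 + 64545*I*√7 ≈ -4.7168e+6 + 1.7077e+5*I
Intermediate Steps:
y(q) = 3/2 - √2*√q/2 (y(q) = 3/2 - √(q + q)/2 = 3/2 - √2*√q/2)
M(r, f) = 7 - f/2 (M(r, f) = f/(-2) - 1*(-7) = f*(-½) + 7 = -f/2 + 7 = 7 - f/2)
F(b) = √b*(-58 + b) (F(b) = (-58 + b)*√b = √b*(-58 + b))
(F(-7) + 4750)*(M(y(3), 14) - 993) = (√(-7)*(-58 - 7) + 4750)*((7 - ½*14) - 993) = ((I*√7)*(-65) + 4750)*((7 - 7) - 993) = (-65*I*√7 + 4750)*(0 - 993) = (4750 - 65*I*√7)*(-993) = -4716750 + 64545*I*√7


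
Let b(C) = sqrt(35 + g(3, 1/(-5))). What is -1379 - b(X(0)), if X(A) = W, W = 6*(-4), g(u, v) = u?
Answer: -1379 - sqrt(38) ≈ -1385.2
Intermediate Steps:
W = -24
X(A) = -24
b(C) = sqrt(38) (b(C) = sqrt(35 + 3) = sqrt(38))
-1379 - b(X(0)) = -1379 - sqrt(38)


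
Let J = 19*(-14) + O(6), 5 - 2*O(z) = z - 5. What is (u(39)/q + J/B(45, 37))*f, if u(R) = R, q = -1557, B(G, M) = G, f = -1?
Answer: 15289/2595 ≈ 5.8917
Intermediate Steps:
O(z) = 5 - z/2 (O(z) = 5/2 - (z - 5)/2 = 5/2 - (-5 + z)/2 = 5/2 + (5/2 - z/2) = 5 - z/2)
J = -264 (J = 19*(-14) + (5 - ½*6) = -266 + (5 - 3) = -266 + 2 = -264)
(u(39)/q + J/B(45, 37))*f = (39/(-1557) - 264/45)*(-1) = (39*(-1/1557) - 264*1/45)*(-1) = (-13/519 - 88/15)*(-1) = -15289/2595*(-1) = 15289/2595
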